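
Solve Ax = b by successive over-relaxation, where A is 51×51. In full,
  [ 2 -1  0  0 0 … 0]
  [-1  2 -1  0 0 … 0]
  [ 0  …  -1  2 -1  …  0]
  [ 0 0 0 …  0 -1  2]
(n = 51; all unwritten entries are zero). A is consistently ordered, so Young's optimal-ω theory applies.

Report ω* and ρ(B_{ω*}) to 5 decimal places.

ω* = 1.88612, ρ_SOR = 0.88612

spectrum of D⁻¹(L+U) = {cos(kπ/52) : 1≤k≤51}; ρ_J = cos(π/52) = 0.99818.
√(1−ρ_J²) = |sin(π/52)| = 0.060378
So ω* = 2/1.060378 = 1.88612 (Young).
and ρ(B_{ω*}) = 1.88612 − 1 = 0.88612.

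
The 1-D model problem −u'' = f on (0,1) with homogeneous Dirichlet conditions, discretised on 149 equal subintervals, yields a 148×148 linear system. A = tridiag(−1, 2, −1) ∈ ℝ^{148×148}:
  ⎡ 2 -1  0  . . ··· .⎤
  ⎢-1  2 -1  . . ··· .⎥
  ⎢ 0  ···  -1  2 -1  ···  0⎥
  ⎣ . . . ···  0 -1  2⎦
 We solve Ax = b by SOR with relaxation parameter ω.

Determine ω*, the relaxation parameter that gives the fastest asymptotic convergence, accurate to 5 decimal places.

ω* = 1.95870

n=148: λ(B_J) = 1 − λ(A)/2 = cos(kπ/149); k=1 gives ρ_J = 0.99978.
root = sin(π/149) = 0.021083  (since 1−cos² = sin²).
Young: ω* = 2/(1+√(1−ρ_J²)) = 2/(1+0.021083) = 2/1.021083 = 1.95870.
and ρ(B_{ω*}) = 1.95870 − 1 = 0.95870.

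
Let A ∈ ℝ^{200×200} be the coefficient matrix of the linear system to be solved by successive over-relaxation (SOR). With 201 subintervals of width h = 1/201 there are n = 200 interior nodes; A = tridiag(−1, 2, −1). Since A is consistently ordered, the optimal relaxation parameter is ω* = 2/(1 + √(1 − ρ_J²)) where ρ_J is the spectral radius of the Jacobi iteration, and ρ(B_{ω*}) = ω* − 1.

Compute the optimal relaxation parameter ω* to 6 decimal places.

ω* = 1.969223

ρ_J = max_k |cos(kπ/201)| = cos(π/201) = 0.999878
root = sin(π/201) = 0.0156292  (since 1−cos² = sin²).
ω* = 2/(1+0.0156292) = 1.969223
Hence ρ(B_{ω*}) = 1.969223 − 1 = 0.969223.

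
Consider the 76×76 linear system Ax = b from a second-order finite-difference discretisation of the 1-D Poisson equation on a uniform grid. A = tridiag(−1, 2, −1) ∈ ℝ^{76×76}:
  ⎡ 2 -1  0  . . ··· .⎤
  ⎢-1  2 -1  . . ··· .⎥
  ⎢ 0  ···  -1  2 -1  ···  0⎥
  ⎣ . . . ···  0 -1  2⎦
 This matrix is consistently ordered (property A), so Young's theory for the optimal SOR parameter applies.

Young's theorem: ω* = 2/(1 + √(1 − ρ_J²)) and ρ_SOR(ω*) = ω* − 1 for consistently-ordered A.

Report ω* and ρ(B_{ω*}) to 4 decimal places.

ω* = 1.9216, ρ_SOR = 0.9216

With n=76, ρ(Jacobi) = cos(π/77) = 0.9992.
root = sin(π/77) = 0.04079  (since 1−cos² = sin²).
[ω*] 2 ÷ (1 + 0.04079) = 2 ÷ 1.04079 = 1.9216.
At ω = 1.9216 every |λ(B_ω)| = ω−1, so ρ_SOR = 0.9216.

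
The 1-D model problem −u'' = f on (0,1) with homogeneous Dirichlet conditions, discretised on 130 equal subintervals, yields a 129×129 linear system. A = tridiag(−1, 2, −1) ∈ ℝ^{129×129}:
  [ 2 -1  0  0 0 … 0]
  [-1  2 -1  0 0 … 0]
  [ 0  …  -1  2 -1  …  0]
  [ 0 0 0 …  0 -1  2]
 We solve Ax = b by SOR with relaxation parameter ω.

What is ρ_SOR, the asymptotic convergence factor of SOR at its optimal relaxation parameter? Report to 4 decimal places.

ρ_SOR = 0.9528

[ρ_J] n=129: ρ(B_J) = cos(π/(n+1)) = cos(π/130) = 0.9997.
√(1 − cos²(π/130)) = sin(π/130) ≈ 0.02416.
Young: ω* = 2/(1+√(1−ρ_J²)) = 2/(1+0.02416) = 2/1.02416 = 1.9528.
[ρ_SOR] ω* − 1 = 0.9528.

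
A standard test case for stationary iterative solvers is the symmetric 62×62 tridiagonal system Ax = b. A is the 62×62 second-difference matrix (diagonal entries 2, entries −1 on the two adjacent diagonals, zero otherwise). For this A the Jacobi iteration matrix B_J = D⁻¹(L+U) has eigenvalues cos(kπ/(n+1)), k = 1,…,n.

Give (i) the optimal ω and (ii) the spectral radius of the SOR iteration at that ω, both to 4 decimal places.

B_J for the 62×62 system has eigenvalues cos(kπ/63); ρ_J = cos(π/63) = 0.9988.
root = sin(π/63) = 0.04985  (since 1−cos² = sin²).
ω* = 2 / (1 + 0.04985) = 2 / 1.04985 ≈ 1.9050.
At ω = 1.9050 every |λ(B_ω)| = ω−1, so ρ_SOR = 0.9050.

ω* = 1.9050, ρ_SOR = 0.9050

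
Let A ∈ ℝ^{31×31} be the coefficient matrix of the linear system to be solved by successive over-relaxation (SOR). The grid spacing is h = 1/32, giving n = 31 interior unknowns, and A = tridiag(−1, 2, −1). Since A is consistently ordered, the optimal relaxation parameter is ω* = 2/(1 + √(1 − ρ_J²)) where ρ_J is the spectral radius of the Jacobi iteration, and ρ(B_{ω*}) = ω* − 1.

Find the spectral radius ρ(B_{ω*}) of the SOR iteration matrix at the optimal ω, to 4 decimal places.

With n=31, ρ(Jacobi) = cos(π/32) = 0.9952.
√(1 − cos²(π/32)) = sin(π/32) ≈ 0.09802.
Young: ω* = 2/(1+√(1−ρ_J²)) = 2/(1+0.09802) = 2/1.09802 = 1.8215.
At ω = 1.8215 every |λ(B_ω)| = ω−1, so ρ_SOR = 0.8215.

ρ_SOR = 0.8215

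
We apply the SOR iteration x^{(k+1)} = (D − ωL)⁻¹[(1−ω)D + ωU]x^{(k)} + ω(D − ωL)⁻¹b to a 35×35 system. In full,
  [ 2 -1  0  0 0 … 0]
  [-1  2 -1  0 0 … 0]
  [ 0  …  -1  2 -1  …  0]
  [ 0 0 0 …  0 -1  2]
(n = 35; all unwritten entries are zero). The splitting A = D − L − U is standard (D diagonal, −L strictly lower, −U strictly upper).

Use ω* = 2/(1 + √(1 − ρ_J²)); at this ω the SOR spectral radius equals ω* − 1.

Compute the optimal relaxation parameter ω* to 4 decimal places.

[ρ_J] n=35: ρ(B_J) = cos(π/(n+1)) = cos(π/36) = 0.9962.
1 − cos²(π/36) = sin²(π/36) ⇒ √(1−ρ_J²) = sin(π/36) = 0.08716.
ω* = 2/(1+0.08716) = 1.8397
ρ_SOR = ω* − 1 ≈ 0.8397.

ω* = 1.8397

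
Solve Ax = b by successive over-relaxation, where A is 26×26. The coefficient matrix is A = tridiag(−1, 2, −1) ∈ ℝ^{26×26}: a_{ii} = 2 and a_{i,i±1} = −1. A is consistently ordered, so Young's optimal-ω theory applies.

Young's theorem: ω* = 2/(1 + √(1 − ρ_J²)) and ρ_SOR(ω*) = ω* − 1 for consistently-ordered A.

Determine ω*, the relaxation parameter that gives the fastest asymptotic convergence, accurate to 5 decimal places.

ω* = 1.79197

ρ_J = max_k |cos(kπ/27)| = cos(π/27) = 0.99324
root = sin(π/27) = 0.116093  (since 1−cos² = sin²).
ω* = 2 / (1 + 0.116093) = 2 / 1.116093 ≈ 1.79197.
Hence ρ(B_{ω*}) = 1.79197 − 1 = 0.79197.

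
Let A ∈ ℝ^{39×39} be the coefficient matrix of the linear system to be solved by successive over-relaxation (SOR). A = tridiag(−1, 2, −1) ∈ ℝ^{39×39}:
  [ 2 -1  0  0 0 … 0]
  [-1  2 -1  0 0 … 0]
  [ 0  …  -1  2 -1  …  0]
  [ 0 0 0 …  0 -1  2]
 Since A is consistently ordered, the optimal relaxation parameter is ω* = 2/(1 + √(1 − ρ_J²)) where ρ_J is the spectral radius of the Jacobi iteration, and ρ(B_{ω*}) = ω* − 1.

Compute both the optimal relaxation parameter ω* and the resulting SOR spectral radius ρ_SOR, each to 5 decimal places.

n=39: λ(B_J) = 1 − λ(A)/2 = cos(kπ/40); k=1 gives ρ_J = 0.99692.
root = sin(π/40) = 0.078459  (since 1−cos² = sin²).
ω* = 2/(1 + 0.078459) = 2/1.078459 = 1.85450.
At ω = 1.85450 every |λ(B_ω)| = ω−1, so ρ_SOR = 0.85450.

ω* = 1.85450, ρ_SOR = 0.85450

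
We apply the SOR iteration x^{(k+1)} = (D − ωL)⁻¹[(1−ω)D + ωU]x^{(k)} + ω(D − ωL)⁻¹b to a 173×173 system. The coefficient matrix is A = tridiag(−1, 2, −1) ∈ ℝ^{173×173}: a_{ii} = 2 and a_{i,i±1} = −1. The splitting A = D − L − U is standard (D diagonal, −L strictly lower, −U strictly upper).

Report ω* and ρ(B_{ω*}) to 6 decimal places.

½·tridiag(1,0,1) at n=173: λ_k = cos(kπ/174); max |λ| at k=1 ⇒ ρ_J = cos(π/174) ≈ 0.999837.
√(1 − cos²(π/174)) = sin(π/174) ≈ 0.0180541.
[ω*] 2 ÷ (1 + 0.0180541) = 2 ÷ 1.0180541 = 1.964532.
ρ_SOR = ω* − 1 ≈ 0.964532.

ω* = 1.964532, ρ_SOR = 0.964532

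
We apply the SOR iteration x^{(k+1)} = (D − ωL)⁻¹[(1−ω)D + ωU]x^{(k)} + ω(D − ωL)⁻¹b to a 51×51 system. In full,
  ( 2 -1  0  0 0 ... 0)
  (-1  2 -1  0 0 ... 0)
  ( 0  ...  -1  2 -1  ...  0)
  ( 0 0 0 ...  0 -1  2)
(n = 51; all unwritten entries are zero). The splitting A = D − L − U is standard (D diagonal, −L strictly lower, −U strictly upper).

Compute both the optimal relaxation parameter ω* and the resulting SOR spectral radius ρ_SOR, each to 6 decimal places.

ω* = 1.886119, ρ_SOR = 0.886119

With n=51, ρ(Jacobi) = cos(π/52) = 0.998176.
√(1−ρ_J²) simplifies to sin(π/52) = 0.0603785.
Then 2/(1+√(1−ρ_J²)) = 2/(1+0.0603785); ω* = 2/1.0603785 = 1.886119.
ρ(B_{ω*}) = ω*−1 = 0.886119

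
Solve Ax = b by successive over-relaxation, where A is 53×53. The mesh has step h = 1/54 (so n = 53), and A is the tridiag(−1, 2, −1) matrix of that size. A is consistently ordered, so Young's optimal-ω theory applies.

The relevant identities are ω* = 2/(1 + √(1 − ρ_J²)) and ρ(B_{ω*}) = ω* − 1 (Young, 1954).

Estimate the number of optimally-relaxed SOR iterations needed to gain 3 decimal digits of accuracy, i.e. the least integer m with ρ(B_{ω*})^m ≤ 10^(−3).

B_J for the 53×53 system has eigenvalues cos(kπ/54); ρ_J = cos(π/54) = 0.9983082.
√(1−ρ_J²) = |sin(π/54)| = 0.0581448
ω* = 2/(1 + 0.0581448) = 2/1.0581448 = 1.8901005.
At ω = 1.8901005 every |λ(B_ω)| = ω−1, so ρ_SOR = 0.8901005.
(0.8901005)^m ≤ 10^{−3}  ⇒  m·ln(0.8901005) ≤ −3·ln10  ⇒  m ≥ 59.334  ⇒  m = 60

m = 60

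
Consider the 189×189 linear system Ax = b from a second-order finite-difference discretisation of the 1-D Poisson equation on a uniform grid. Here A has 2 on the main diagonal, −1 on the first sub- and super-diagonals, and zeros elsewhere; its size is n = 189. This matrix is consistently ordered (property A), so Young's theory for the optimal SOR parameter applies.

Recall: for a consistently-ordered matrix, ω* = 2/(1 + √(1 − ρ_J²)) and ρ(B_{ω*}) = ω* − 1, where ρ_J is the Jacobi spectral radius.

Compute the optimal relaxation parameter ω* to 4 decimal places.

½·tridiag(1,0,1) at n=189: λ_k = cos(kπ/190); max |λ| at k=1 ⇒ ρ_J = cos(π/190) ≈ 0.9999.
√(1−ρ_J²) = |sin(π/190)| = 0.01653
ω* = 2/(1+0.01653) = 1.9675
At ω = 1.9675 every |λ(B_ω)| = ω−1, so ρ_SOR = 0.9675.

ω* = 1.9675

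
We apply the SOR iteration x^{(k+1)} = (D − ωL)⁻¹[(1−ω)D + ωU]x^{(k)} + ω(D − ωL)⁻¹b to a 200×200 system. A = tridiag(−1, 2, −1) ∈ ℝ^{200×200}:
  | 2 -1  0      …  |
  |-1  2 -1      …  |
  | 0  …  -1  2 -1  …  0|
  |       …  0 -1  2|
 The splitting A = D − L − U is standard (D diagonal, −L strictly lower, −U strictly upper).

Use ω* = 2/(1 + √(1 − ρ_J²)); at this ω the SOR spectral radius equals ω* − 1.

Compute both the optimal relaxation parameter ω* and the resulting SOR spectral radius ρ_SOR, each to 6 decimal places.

ω* = 1.969223, ρ_SOR = 0.969223

B_J for the 200×200 system has eigenvalues cos(kπ/201); ρ_J = cos(π/201) = 0.999878.
√(1−ρ_J²) = |sin(π/201)| = 0.0156292
So ω* = 2/1.0156292 = 1.969223 (Young).
[ρ_SOR] ω* − 1 = 0.969223.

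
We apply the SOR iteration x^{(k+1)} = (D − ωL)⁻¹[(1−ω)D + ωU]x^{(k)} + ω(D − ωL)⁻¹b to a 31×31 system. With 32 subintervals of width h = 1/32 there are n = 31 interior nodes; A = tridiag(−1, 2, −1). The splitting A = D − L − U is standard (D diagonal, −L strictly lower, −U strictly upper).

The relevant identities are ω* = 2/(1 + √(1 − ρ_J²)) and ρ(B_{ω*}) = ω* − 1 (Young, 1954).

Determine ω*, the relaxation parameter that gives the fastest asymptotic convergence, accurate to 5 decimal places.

ω* = 1.82147

n=31: λ(B_J) = 1 − λ(A)/2 = cos(kπ/32); k=1 gives ρ_J = 0.99518.
√(1 − cos²(π/32)) = sin(π/32) ≈ 0.098017.
ω* = 2/(1+0.098017) = 1.82147
Hence ρ(B_{ω*}) = 1.82147 − 1 = 0.82147.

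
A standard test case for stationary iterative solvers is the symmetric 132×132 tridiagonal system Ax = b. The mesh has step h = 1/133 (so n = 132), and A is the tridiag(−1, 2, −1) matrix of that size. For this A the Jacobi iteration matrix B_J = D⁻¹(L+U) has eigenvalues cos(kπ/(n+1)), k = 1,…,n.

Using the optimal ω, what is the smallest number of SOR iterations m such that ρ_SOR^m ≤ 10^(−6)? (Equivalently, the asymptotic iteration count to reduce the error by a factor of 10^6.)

m = 293

n=132: λ(B_J) = 1 − λ(A)/2 = cos(kπ/133); k=1 gives ρ_J = 0.9997210.
1 − cos²(π/133) = sin²(π/133) ⇒ √(1−ρ_J²) = sin(π/133) = 0.0236188.
ω* = 2 / (1 + 0.0236188) = 2 / 1.0236188 ≈ 1.9538524.
At ω = 1.9538524 every |λ(B_ω)| = ω−1, so ρ_SOR = 0.9538524.
Need (0.9538524)^m ≤ 10^(−6): m ≥ 6·ln10/|ln 0.9538524| = 13.8155/0.0472463 = 292.414 ⇒ m = 293.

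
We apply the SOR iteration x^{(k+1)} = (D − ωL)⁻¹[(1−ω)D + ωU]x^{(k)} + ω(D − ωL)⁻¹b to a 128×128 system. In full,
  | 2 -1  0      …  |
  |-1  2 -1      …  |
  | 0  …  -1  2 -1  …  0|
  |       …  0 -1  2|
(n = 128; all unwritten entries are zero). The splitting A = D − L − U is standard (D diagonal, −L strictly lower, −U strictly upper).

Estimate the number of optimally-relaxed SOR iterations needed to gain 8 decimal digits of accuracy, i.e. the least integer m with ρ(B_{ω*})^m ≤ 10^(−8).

m = 379

½·tridiag(1,0,1) at n=128: λ_k = cos(kπ/129); max |λ| at k=1 ⇒ ρ_J = cos(π/129) ≈ 0.9997035.
1 − cos²(π/129) = sin²(π/129) ⇒ √(1−ρ_J²) = sin(π/129) = 0.0243510.
ω* = 2/(1+0.0243510) = 1.9524558
ρ_SOR = ω* − 1 = 1.9524558 − 1 = 0.9524558.
ρ_SOR^m ≤ 10^(−8) ⇔ m ≥ 8·ln10/(−ln 0.9524558) = 18.4207/0.0487116 = 378.158; m = ⌈378.158⌉ = 379.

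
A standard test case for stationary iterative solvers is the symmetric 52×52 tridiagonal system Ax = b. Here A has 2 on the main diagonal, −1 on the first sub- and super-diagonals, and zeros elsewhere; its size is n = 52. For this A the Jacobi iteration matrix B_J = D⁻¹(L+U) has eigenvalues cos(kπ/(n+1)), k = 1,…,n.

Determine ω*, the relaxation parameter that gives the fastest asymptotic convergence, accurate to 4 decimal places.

[ρ_J] n=52: ρ(B_J) = cos(π/(n+1)) = cos(π/53) = 0.9982.
√(1−ρ_J²) = |sin(π/53)| = 0.05924
ω* = 2/(1+0.05924) = 1.8881
ρ(B_{ω*}) = ω*−1 = 0.8881

ω* = 1.8881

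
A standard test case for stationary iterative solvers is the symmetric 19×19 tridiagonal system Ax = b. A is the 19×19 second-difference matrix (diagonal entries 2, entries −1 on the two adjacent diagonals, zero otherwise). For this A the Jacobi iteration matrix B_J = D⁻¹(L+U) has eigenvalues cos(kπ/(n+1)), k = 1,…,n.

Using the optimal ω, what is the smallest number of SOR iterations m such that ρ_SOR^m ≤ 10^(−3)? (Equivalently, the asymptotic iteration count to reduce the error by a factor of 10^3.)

spectrum of D⁻¹(L+U) = {cos(kπ/20) : 1≤k≤19}; ρ_J = cos(π/20) = 0.9876883.
√(1 − cos²(π/20)) = sin(π/20) ≈ 0.1564345.
ω* = 2 / (1 + 0.1564345) = 2 / 1.1564345 ≈ 1.7294538.
ρ_SOR = ω* − 1 = 1.7294538 − 1 = 0.7294538.
ρ_SOR^m ≤ 10^(−3) ⇔ m ≥ 3·ln10/(−ln 0.7294538) = 6.90776/0.315459 = 21.897; m = ⌈21.897⌉ = 22.

m = 22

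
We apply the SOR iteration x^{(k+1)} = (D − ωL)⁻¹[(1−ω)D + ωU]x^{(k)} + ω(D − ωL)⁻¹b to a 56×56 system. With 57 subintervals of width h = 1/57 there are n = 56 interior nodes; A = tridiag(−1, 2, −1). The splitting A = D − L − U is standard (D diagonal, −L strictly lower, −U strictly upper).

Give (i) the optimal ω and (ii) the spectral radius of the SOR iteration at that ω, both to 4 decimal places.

ω* = 1.8956, ρ_SOR = 0.8956

[ρ_J] n=56: ρ(B_J) = cos(π/(n+1)) = cos(π/57) = 0.9985.
√(1−ρ_J²) = |sin(π/57)| = 0.05509
ω* = 2/(1 + 0.05509) = 2/1.05509 = 1.8956.
[ρ_SOR] ω* − 1 = 0.8956.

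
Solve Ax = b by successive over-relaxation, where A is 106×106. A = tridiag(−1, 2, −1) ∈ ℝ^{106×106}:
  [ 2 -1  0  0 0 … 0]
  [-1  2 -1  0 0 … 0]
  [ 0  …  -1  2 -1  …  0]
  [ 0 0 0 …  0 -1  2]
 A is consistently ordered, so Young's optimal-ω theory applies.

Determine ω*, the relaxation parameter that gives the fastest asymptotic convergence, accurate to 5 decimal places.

ρ_J = max_k |cos(kπ/107)| = cos(π/107) = 0.99957
1 − cos²(π/107) = sin²(π/107) ⇒ √(1−ρ_J²) = sin(π/107) = 0.029356.
Then 2/(1+√(1−ρ_J²)) = 2/(1+0.029356); ω* = 2/1.029356 = 1.94296.
At ω = 1.94296 every |λ(B_ω)| = ω−1, so ρ_SOR = 0.94296.

ω* = 1.94296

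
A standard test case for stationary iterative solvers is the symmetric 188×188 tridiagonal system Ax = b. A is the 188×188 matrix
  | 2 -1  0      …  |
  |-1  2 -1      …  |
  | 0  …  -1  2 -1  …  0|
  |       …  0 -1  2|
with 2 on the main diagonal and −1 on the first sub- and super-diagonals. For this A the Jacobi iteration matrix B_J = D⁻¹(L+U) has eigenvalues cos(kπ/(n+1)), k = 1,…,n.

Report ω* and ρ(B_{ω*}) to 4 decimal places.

ρ_J = max_k |cos(kπ/189)| = cos(π/189) = 0.9999
√(1−ρ_J²) simplifies to sin(π/189) = 0.01662.
[ω*] 2 ÷ (1 + 0.01662) = 2 ÷ 1.01662 = 1.9673.
ρ(B_{ω*}) = ω*−1 = 0.9673

ω* = 1.9673, ρ_SOR = 0.9673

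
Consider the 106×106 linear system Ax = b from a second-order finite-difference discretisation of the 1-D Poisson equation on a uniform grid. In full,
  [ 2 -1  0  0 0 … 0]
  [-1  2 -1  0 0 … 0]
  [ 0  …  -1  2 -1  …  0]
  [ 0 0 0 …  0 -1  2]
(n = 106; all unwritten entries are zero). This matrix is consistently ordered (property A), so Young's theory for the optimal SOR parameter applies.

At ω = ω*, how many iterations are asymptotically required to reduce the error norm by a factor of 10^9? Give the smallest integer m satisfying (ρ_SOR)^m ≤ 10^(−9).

B_J for the 106×106 system has eigenvalues cos(kπ/107); ρ_J = cos(π/107) = 0.9995690.
√(1 − cos²(π/107)) = sin(π/107) ≈ 0.0293565.
[ω*] 2 ÷ (1 + 0.0293565) = 2 ÷ 1.0293565 = 1.9429615.
and ρ(B_{ω*}) = 1.9429615 − 1 = 0.9429615.
ρ_SOR^m ≤ 10^(−9) ⇔ m ≥ 9·ln10/(−ln 0.9429615) = 20.7233/0.0587298 = 352.858; m = ⌈352.858⌉ = 353.

m = 353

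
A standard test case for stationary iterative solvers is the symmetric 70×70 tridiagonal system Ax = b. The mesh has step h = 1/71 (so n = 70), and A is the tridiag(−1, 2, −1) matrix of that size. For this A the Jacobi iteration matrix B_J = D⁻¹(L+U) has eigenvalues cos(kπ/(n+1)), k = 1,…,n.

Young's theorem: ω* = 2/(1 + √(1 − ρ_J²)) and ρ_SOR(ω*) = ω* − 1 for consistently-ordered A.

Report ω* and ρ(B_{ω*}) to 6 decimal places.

½·tridiag(1,0,1) at n=70: λ_k = cos(kπ/71); max |λ| at k=1 ⇒ ρ_J = cos(π/71) ≈ 0.999021.
√(1−ρ_J²) = |sin(π/71)| = 0.0442333
Then 2/(1+√(1−ρ_J²)) = 2/(1+0.0442333); ω* = 2/1.0442333 = 1.915281.
[ρ_SOR] ω* − 1 = 0.915281.

ω* = 1.915281, ρ_SOR = 0.915281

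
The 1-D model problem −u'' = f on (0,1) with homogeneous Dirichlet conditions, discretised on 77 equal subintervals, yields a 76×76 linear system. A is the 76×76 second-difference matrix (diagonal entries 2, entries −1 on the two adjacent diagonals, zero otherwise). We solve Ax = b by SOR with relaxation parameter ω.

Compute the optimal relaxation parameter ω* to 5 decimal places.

½·tridiag(1,0,1) at n=76: λ_k = cos(kπ/77); max |λ| at k=1 ⇒ ρ_J = cos(π/77) ≈ 0.99917.
√(1−ρ_J²) simplifies to sin(π/77) = 0.040789.
ω* = 2/(1 + 0.040789) = 2/1.040789 = 1.92162.
ρ(B_{ω*}) = ω*−1 = 0.92162

ω* = 1.92162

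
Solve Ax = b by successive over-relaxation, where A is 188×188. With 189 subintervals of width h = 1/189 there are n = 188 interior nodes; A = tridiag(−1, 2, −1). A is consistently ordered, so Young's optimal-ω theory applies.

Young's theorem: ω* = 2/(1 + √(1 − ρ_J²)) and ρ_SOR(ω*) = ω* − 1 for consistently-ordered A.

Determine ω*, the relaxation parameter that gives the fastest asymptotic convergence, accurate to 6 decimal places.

spectrum of D⁻¹(L+U) = {cos(kπ/189) : 1≤k≤188}; ρ_J = cos(π/189) = 0.999862.
1 − cos²(π/189) = sin²(π/189) ⇒ √(1−ρ_J²) = sin(π/189) = 0.0166214.
ω* = 2/(1+0.0166214) = 1.967301
ρ_SOR = ω* − 1 ≈ 0.967301.

ω* = 1.967301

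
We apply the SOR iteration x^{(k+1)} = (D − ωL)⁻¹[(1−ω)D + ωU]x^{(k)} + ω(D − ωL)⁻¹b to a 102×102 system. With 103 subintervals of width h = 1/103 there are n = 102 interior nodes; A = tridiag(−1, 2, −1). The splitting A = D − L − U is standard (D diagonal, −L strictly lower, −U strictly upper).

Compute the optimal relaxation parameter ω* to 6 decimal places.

½·tridiag(1,0,1) at n=102: λ_k = cos(kπ/103); max |λ| at k=1 ⇒ ρ_J = cos(π/103) ≈ 0.999535.
root = sin(π/103) = 0.0304962  (since 1−cos² = sin²).
So ω* = 2/1.0304962 = 1.940813 (Young).
ρ(B_{ω*}) = ω*−1 = 0.940813

ω* = 1.940813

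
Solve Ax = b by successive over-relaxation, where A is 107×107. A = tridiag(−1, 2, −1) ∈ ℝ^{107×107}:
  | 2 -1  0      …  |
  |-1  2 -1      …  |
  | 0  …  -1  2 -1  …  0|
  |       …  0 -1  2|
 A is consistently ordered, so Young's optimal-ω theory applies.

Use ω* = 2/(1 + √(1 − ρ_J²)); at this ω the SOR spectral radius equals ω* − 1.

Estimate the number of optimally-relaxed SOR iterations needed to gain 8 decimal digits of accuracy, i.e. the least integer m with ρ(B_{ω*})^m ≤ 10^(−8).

n=107: λ(B_J) = 1 − λ(A)/2 = cos(kπ/108); k=1 gives ρ_J = 0.9995770.
√(1−ρ_J²) simplifies to sin(π/108) = 0.0290847.
[ω*] 2 ÷ (1 + 0.0290847) = 2 ÷ 1.0290847 = 1.9434746.
[ρ_SOR] ω* − 1 = 0.9434746.
ρ_SOR^m ≤ 10^(−8) ⇔ m ≥ 8·ln10/(−ln 0.9434746) = 18.4207/0.0581858 = 316.584; m = ⌈316.584⌉ = 317.

m = 317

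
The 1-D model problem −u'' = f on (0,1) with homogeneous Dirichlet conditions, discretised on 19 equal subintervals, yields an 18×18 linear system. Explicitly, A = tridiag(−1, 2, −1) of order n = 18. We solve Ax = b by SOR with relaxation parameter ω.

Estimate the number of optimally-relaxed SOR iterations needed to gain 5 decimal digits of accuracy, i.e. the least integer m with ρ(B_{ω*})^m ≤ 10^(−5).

spectrum of D⁻¹(L+U) = {cos(kπ/19) : 1≤k≤18}; ρ_J = cos(π/19) = 0.9863613.
√(1 − cos²(π/19)) = sin(π/19) ≈ 0.1645946.
So ω* = 2/1.1645946 = 1.7173358 (Young).
ρ(B_{ω*}) = ω*−1 = 0.7173358
ρ_SOR^m ≤ 10^(−5) ⇔ m ≥ 5·ln10/(−ln 0.7173358) = 11.5129/0.332211 = 34.655; m = ⌈34.655⌉ = 35.

m = 35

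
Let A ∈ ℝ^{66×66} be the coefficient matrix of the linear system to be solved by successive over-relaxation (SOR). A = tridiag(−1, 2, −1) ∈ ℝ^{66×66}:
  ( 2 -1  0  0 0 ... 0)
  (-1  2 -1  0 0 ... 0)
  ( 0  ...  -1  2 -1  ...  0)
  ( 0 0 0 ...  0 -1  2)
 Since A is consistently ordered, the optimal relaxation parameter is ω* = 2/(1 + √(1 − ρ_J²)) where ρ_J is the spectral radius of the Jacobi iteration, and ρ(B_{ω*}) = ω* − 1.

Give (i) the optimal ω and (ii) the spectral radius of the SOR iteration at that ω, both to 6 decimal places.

ρ_J = max_k |cos(kπ/67)| = cos(π/67) = 0.998901
√(1−ρ_J²) = |sin(π/67)| = 0.0468723
So ω* = 2/1.0468723 = 1.910453 (Young).
and ρ(B_{ω*}) = 1.910453 − 1 = 0.910453.

ω* = 1.910453, ρ_SOR = 0.910453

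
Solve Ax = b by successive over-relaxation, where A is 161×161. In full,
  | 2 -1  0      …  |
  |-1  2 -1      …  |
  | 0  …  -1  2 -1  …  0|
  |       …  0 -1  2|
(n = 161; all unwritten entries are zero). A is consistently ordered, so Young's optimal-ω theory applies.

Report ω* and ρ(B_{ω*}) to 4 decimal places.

ρ_J = max_k |cos(kπ/162)| = cos(π/162) = 0.9998
root = sin(π/162) = 0.01939  (since 1−cos² = sin²).
Young: ω* = 2/(1+√(1−ρ_J²)) = 2/(1+0.01939) = 2/1.01939 = 1.9620.
[ρ_SOR] ω* − 1 = 0.9620.

ω* = 1.9620, ρ_SOR = 0.9620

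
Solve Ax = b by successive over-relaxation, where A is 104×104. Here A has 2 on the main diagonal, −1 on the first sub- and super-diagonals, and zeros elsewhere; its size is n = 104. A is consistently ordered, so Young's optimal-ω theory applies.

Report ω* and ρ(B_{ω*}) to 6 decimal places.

spectrum of D⁻¹(L+U) = {cos(kπ/105) : 1≤k≤104}; ρ_J = cos(π/105) = 0.999552.
1 − cos²(π/105) = sin²(π/105) ⇒ √(1−ρ_J²) = sin(π/105) = 0.0299155.
ω* = 2 / (1 + 0.0299155) = 2 / 1.0299155 ≈ 1.941907.
[ρ_SOR] ω* − 1 = 0.941907.

ω* = 1.941907, ρ_SOR = 0.941907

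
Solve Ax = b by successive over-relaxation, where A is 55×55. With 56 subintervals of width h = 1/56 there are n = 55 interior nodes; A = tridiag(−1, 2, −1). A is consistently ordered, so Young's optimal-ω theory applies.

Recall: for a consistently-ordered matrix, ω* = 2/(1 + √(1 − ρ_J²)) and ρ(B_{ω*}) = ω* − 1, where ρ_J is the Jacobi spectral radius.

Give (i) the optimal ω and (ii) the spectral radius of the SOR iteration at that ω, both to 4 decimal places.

ρ_J = max_k |cos(kπ/56)| = cos(π/56) = 0.9984
√(1−ρ_J²) simplifies to sin(π/56) = 0.05607.
Then 2/(1+√(1−ρ_J²)) = 2/(1+0.05607); ω* = 2/1.05607 = 1.8938.
At ω = 1.8938 every |λ(B_ω)| = ω−1, so ρ_SOR = 0.8938.

ω* = 1.8938, ρ_SOR = 0.8938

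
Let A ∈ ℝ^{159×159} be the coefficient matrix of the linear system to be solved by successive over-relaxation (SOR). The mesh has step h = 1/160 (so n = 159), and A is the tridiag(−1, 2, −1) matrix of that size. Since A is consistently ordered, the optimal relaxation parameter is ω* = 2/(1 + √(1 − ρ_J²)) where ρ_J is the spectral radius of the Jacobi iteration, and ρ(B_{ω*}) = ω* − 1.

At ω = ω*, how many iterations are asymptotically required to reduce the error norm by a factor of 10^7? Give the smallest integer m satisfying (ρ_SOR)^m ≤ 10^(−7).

m = 411

½·tridiag(1,0,1) at n=159: λ_k = cos(kπ/160); max |λ| at k=1 ⇒ ρ_J = cos(π/160) ≈ 0.9998072.
√(1−ρ_J²) simplifies to sin(π/160) = 0.0196337.
[ω*] 2 ÷ (1 + 0.0196337) = 2 ÷ 1.0196337 = 1.9614887.
Hence ρ(B_{ω*}) = 1.9614887 − 1 = 0.9614887.
Need (0.9614887)^m ≤ 10^(−7): m ≥ 7·ln10/|ln 0.9614887| = 16.1181/0.0392725 = 410.417 ⇒ m = 411.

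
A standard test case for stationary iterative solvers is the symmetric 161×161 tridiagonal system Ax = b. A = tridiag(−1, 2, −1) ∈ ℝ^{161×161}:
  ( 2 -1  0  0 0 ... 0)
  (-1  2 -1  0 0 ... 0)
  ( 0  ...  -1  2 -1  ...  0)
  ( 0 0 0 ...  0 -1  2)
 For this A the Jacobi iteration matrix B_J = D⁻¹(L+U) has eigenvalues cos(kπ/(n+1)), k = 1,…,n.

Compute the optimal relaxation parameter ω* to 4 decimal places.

ω* = 1.9620

ρ_J = max_k |cos(kπ/162)| = cos(π/162) = 0.9998
√(1 − cos²(π/162)) = sin(π/162) ≈ 0.01939.
[ω*] 2 ÷ (1 + 0.01939) = 2 ÷ 1.01939 = 1.9620.
ρ(B_{ω*}) = ω*−1 = 0.9620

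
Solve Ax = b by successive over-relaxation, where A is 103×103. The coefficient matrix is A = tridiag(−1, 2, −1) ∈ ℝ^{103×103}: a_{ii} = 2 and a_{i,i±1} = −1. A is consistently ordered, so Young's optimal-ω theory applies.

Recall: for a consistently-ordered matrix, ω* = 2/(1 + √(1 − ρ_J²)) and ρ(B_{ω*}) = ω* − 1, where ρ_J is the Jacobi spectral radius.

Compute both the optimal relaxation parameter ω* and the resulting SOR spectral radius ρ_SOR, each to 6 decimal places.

ω* = 1.941365, ρ_SOR = 0.941365

n=103: λ(B_J) = 1 − λ(A)/2 = cos(kπ/104); k=1 gives ρ_J = 0.999544.
√(1 − cos²(π/104)) = sin(π/104) ≈ 0.0302030.
Then 2/(1+√(1−ρ_J²)) = 2/(1+0.0302030); ω* = 2/1.0302030 = 1.941365.
ρ(B_{ω*}) = ω*−1 = 0.941365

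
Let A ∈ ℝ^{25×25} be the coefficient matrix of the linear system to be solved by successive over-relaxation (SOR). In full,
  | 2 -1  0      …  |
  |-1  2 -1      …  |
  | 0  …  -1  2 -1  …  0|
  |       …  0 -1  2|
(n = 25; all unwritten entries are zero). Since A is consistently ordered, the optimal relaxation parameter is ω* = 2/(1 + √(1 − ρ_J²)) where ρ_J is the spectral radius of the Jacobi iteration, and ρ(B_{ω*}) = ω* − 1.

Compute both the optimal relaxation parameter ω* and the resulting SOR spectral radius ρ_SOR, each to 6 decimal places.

ω* = 1.784859, ρ_SOR = 0.784859

½·tridiag(1,0,1) at n=25: λ_k = cos(kπ/26); max |λ| at k=1 ⇒ ρ_J = cos(π/26) ≈ 0.992709.
√(1 − cos²(π/26)) = sin(π/26) ≈ 0.1205367.
So ω* = 2/1.1205367 = 1.784859 (Young).
ρ_SOR = ω* − 1 = 1.784859 − 1 = 0.784859.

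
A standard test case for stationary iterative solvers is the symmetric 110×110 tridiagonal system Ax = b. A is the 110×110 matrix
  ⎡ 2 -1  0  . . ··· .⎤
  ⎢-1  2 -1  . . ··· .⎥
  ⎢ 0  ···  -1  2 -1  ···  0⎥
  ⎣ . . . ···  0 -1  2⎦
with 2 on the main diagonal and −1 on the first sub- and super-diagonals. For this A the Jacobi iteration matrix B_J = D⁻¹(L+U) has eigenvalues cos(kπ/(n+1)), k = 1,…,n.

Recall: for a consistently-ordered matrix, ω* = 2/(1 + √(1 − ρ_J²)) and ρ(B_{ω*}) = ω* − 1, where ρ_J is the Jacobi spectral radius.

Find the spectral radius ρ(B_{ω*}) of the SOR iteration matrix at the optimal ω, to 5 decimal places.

n=110: λ(B_J) = 1 − λ(A)/2 = cos(kπ/111); k=1 gives ρ_J = 0.99960.
√(1 − cos²(π/111)) = sin(π/111) ≈ 0.028299.
[ω*] 2 ÷ (1 + 0.028299) = 2 ÷ 1.028299 = 1.94496.
ρ_SOR = ω* − 1 = 1.94496 − 1 = 0.94496.

ρ_SOR = 0.94496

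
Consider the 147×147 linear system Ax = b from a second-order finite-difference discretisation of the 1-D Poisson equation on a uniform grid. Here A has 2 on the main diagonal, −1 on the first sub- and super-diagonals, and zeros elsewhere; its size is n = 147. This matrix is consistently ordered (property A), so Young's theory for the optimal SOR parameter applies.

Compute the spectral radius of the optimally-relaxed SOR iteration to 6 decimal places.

ρ_SOR = 0.958432

[ρ_J] n=147: ρ(B_J) = cos(π/(n+1)) = cos(π/148) = 0.999775.
1 − cos²(π/148) = sin²(π/148) ⇒ √(1−ρ_J²) = sin(π/148) = 0.0212254.
Then 2/(1+√(1−ρ_J²)) = 2/(1+0.0212254); ω* = 2/1.0212254 = 1.958432.
and ρ(B_{ω*}) = 1.958432 − 1 = 0.958432.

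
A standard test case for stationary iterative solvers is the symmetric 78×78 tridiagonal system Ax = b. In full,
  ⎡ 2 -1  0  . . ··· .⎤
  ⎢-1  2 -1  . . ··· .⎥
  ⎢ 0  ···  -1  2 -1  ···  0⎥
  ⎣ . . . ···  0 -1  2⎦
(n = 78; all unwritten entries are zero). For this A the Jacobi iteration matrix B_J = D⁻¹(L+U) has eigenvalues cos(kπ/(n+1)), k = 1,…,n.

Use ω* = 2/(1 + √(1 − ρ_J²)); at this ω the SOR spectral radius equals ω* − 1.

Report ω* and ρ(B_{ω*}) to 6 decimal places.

With n=78, ρ(Jacobi) = cos(π/79) = 0.999209.
√(1 − cos²(π/79)) = sin(π/79) ≈ 0.0397565.
[ω*] 2 ÷ (1 + 0.0397565) = 2 ÷ 1.0397565 = 1.923527.
ρ_SOR = ω* − 1 ≈ 0.923527.

ω* = 1.923527, ρ_SOR = 0.923527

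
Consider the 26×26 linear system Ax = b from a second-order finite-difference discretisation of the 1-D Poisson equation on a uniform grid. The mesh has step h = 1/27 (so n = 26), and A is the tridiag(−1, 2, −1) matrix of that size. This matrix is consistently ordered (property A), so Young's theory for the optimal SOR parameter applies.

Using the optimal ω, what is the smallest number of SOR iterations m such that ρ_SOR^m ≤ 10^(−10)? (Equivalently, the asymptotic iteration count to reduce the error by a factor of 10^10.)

m = 99

With n=26, ρ(Jacobi) = cos(π/27) = 0.9932384.
1 − cos²(π/27) = sin²(π/27) ⇒ √(1−ρ_J²) = sin(π/27) = 0.1160929.
Then 2/(1+√(1−ρ_J²)) = 2/(1+0.1160929); ω* = 2/1.1160929 = 1.7919655.
At ω = 1.7919655 every |λ(B_ω)| = ω−1, so ρ_SOR = 0.7919655.
m ≥ 10·ln10 / (−ln 0.7919655) = 98.723; smallest integer m = 99.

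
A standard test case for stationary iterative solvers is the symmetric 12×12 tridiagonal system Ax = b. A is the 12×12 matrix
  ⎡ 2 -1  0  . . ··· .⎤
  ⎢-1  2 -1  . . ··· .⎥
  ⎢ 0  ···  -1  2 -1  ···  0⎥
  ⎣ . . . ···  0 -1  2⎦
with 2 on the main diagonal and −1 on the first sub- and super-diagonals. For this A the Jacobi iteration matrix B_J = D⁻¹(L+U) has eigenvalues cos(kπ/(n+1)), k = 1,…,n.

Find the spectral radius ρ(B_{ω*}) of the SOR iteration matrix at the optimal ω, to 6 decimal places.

ρ_SOR = 0.613794

With n=12, ρ(Jacobi) = cos(π/13) = 0.970942.
1 − cos²(π/13) = sin²(π/13) ⇒ √(1−ρ_J²) = sin(π/13) = 0.2393157.
[ω*] 2 ÷ (1 + 0.2393157) = 2 ÷ 1.2393157 = 1.613794.
[ρ_SOR] ω* − 1 = 0.613794.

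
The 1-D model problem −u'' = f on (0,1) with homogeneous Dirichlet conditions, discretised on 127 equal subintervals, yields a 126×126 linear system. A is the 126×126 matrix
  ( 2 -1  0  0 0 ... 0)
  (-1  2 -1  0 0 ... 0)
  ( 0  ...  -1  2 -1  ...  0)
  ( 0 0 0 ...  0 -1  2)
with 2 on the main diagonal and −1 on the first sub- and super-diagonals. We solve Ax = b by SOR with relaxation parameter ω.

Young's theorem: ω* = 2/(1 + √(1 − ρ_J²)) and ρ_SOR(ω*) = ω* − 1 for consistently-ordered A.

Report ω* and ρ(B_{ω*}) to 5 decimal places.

ω* = 1.95173, ρ_SOR = 0.95173

With n=126, ρ(Jacobi) = cos(π/127) = 0.99969.
1 − cos²(π/127) = sin²(π/127) ⇒ √(1−ρ_J²) = sin(π/127) = 0.024734.
ω* = 2/(1+0.024734) = 1.95173
ρ(B_{ω*}) = ω*−1 = 0.95173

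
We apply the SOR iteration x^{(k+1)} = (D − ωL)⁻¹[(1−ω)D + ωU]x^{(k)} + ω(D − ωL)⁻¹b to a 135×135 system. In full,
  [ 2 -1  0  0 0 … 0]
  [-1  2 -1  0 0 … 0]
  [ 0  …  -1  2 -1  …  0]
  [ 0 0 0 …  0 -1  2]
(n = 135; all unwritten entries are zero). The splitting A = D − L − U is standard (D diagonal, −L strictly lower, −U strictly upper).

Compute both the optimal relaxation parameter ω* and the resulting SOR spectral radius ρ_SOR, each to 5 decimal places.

spectrum of D⁻¹(L+U) = {cos(kπ/136) : 1≤k≤135}; ρ_J = cos(π/136) = 0.99973.
root = sin(π/136) = 0.023098  (since 1−cos² = sin²).
Young: ω* = 2/(1+√(1−ρ_J²)) = 2/(1+0.023098) = 2/1.023098 = 1.95485.
[ρ_SOR] ω* − 1 = 0.95485.

ω* = 1.95485, ρ_SOR = 0.95485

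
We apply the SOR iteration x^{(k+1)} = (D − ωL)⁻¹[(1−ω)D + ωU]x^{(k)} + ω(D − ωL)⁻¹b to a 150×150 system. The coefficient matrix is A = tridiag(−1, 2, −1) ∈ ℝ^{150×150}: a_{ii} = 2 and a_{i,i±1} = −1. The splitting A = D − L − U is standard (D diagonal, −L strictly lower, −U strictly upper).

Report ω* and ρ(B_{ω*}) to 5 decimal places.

spectrum of D⁻¹(L+U) = {cos(kπ/151) : 1≤k≤150}; ρ_J = cos(π/151) = 0.99978.
√(1−ρ_J²) = |sin(π/151)| = 0.020804
ω* = 2/(1+0.020804) = 1.95924
At ω = 1.95924 every |λ(B_ω)| = ω−1, so ρ_SOR = 0.95924.

ω* = 1.95924, ρ_SOR = 0.95924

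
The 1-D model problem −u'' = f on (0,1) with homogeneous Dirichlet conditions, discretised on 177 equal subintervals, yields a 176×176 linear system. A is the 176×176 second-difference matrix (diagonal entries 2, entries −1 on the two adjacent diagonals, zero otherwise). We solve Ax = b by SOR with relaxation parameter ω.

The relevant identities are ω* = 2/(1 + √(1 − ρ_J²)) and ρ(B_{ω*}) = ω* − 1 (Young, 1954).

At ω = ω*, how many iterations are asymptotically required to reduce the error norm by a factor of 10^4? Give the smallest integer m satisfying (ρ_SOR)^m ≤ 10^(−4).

[ρ_J] n=176: ρ(B_J) = cos(π/(n+1)) = cos(π/177) = 0.9998425.
√(1 − cos²(π/177)) = sin(π/177) ≈ 0.0177482.
Young: ω* = 2/(1+√(1−ρ_J²)) = 2/(1+0.0177482) = 2/1.0177482 = 1.9651226.
ρ_SOR = ω* − 1 ≈ 0.9651226.
Need (0.9651226)^m ≤ 10^(−4): m ≥ 4·ln10/|ln 0.9651226| = 9.21034/0.0355001 = 259.445 ⇒ m = 260.

m = 260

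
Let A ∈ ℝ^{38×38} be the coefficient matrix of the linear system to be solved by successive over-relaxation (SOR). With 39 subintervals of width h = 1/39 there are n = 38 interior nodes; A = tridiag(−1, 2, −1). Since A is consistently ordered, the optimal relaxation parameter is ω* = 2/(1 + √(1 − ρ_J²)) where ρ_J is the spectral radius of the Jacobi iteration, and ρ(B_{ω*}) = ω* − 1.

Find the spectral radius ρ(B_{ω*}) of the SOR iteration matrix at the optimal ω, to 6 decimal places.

ρ_SOR = 0.851052

[ρ_J] n=38: ρ(B_J) = cos(π/(n+1)) = cos(π/39) = 0.996757.
1 − cos²(π/39) = sin²(π/39) ⇒ √(1−ρ_J²) = sin(π/39) = 0.0804666.
[ω*] 2 ÷ (1 + 0.0804666) = 2 ÷ 1.0804666 = 1.851052.
ρ_SOR = ω* − 1 ≈ 0.851052.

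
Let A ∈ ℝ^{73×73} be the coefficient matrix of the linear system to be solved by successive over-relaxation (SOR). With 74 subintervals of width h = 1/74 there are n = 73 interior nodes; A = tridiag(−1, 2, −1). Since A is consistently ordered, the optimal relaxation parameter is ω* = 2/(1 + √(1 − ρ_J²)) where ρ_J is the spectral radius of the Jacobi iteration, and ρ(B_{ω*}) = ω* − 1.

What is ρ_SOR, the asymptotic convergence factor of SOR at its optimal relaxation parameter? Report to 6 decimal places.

½·tridiag(1,0,1) at n=73: λ_k = cos(kπ/74); max |λ| at k=1 ⇒ ρ_J = cos(π/74) ≈ 0.999099.
root = sin(π/74) = 0.0424412  (since 1−cos² = sin²).
Young: ω* = 2/(1+√(1−ρ_J²)) = 2/(1+0.0424412) = 2/1.0424412 = 1.918573.
[ρ_SOR] ω* − 1 = 0.918573.

ρ_SOR = 0.918573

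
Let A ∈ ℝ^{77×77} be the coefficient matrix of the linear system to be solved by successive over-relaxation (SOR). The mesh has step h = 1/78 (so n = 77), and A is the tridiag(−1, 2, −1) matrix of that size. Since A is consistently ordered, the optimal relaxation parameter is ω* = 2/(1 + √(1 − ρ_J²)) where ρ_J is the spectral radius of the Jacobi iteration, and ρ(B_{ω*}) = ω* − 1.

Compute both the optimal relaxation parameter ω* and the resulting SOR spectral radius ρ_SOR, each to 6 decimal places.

ω* = 1.922585, ρ_SOR = 0.922585

n=77: λ(B_J) = 1 − λ(A)/2 = cos(kπ/78); k=1 gives ρ_J = 0.999189.
√(1 − cos²(π/78)) = sin(π/78) ≈ 0.0402659.
[ω*] 2 ÷ (1 + 0.0402659) = 2 ÷ 1.0402659 = 1.922585.
Hence ρ(B_{ω*}) = 1.922585 − 1 = 0.922585.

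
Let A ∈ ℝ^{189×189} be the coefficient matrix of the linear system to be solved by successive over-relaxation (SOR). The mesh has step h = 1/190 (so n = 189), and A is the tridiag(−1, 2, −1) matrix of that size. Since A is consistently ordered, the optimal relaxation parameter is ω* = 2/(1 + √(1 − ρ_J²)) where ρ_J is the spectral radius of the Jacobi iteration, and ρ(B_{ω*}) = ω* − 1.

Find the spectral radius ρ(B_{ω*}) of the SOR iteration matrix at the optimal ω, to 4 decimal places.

½·tridiag(1,0,1) at n=189: λ_k = cos(kπ/190); max |λ| at k=1 ⇒ ρ_J = cos(π/190) ≈ 0.9999.
√(1−ρ_J²) = |sin(π/190)| = 0.01653
Young: ω* = 2/(1+√(1−ρ_J²)) = 2/(1+0.01653) = 2/1.01653 = 1.9675.
ρ(B_{ω*}) = ω*−1 = 0.9675

ρ_SOR = 0.9675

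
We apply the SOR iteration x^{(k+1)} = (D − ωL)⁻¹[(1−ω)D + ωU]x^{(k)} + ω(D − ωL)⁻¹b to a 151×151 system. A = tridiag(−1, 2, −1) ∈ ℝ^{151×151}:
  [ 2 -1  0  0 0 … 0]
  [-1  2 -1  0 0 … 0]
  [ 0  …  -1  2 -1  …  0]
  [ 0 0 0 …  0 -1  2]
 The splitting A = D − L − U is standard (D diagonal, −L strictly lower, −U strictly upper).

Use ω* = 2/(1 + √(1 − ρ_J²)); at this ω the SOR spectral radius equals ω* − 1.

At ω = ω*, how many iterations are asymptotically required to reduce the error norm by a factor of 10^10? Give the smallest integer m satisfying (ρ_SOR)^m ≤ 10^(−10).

B_J for the 151×151 system has eigenvalues cos(kπ/152); ρ_J = cos(π/152) = 0.9997864.
√(1−ρ_J²) = |sin(π/152)| = 0.0206669
[ω*] 2 ÷ (1 + 0.0206669) = 2 ÷ 1.0206669 = 1.9595031.
ρ_SOR = ω* − 1 = 1.9595031 − 1 = 0.9595031.
10·ln10 = 23.0259; −ln(0.9595031) = 0.0413397; m = ⌈23.0259/0.0413397⌉ = ⌈556.992⌉ = 557.

m = 557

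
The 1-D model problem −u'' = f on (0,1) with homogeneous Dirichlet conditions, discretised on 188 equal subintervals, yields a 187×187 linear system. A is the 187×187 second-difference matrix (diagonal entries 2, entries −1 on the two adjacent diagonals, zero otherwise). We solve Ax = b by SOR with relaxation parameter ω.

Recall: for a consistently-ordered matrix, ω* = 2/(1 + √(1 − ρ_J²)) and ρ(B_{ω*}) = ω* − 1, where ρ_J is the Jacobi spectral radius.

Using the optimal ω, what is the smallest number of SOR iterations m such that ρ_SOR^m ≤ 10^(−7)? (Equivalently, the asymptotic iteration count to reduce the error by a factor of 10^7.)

m = 483

ρ_J = max_k |cos(kπ/188)| = cos(π/188) = 0.9998604
1 − cos²(π/188) = sin²(π/188) ⇒ √(1−ρ_J²) = sin(π/188) = 0.0167098.
ω* = 2/(1 + 0.0167098) = 2/1.0167098 = 1.9671297.
Hence ρ(B_{ω*}) = 1.9671297 − 1 = 0.9671297.
Need (0.9671297)^m ≤ 10^(−7): m ≥ 7·ln10/|ln 0.9671297| = 16.1181/0.0334227 = 482.250 ⇒ m = 483.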